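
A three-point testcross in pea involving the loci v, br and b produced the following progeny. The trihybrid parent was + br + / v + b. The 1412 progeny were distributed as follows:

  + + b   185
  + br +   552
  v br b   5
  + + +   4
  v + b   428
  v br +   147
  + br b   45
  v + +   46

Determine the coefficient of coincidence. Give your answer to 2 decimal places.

0.37

The two rarest classes, + + + and v br b, are the double crossovers. Comparing them with the parentals, only the br allele has switched, so br is the middle locus and the order is b – br – v.
b–br: (91 + 9)/1412 = 0.0708; br–v: (332 + 9)/1412 = 0.2415.
Expected DCO frequency = 0.0708 × 0.2415 ≈ 0.01710; observed = 9/1412 ≈ 0.00637.
Coefficient of coincidence = 0.00637/0.01710 ≈ 0.37.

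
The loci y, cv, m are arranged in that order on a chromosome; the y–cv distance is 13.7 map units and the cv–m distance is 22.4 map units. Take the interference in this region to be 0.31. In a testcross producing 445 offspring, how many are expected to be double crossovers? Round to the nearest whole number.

Map distances give recombination frequencies of 0.137 and 0.224 for the two intervals.
With interference 0.31 (so coincidence = 0.69), expected double-crossover frequency = 0.137 × 0.224 × 0.69 = 0.02117.
Expected number = 0.02117 × 445 = 9.42 ≈ 9.

9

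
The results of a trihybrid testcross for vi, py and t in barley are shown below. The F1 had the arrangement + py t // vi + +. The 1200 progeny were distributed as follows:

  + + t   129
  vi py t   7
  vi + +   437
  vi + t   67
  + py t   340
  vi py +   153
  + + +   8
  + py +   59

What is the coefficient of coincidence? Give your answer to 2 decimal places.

The two rarest classes, vi py t and + + +, are the double crossovers. Comparing them with the parentals, only the vi allele has switched, so vi is the middle locus and the order is py – vi – t.
py–vi: (282 + 15)/1200 = 0.2475; vi–t: (126 + 15)/1200 = 0.1175.
Expected DCO frequency = 0.2475 × 0.1175 ≈ 0.02908; observed = 15/1200 ≈ 0.01250.
Coefficient of coincidence = 0.01250/0.02908 ≈ 0.43.

0.43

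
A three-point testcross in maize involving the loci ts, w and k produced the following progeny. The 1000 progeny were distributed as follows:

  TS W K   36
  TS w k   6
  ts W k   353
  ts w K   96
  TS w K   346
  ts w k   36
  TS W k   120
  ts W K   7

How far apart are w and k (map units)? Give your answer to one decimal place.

The two most frequent reciprocal classes, ts W k and TS w K, are the parental types, so the F1 was ts W k / TS w K.
The two rarest classes, ts W K and TS w k, are the double crossovers. Comparing them with the parentals, only the k allele has switched, so k is the middle locus and the order is w – k – ts.
Crossovers in the w–k interval produce the single-crossover classes ts w k and TS W K (36 + 36 = 72) plus the double crossovers (13).
RF(w–k) = (72 + 13) / 1000 = 85/1000 = 0.0850 → 8.5 map units.

8.5 map units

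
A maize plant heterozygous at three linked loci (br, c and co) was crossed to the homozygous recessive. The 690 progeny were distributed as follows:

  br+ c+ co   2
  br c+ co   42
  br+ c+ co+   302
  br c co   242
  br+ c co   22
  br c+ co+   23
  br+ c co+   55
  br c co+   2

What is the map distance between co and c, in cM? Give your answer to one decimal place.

14.6 cM

The two most frequent reciprocal classes, br+ c+ co+ and br c co, are the parental types, so the F1 was br+ c+ co+ / br c co.
The two rarest classes, br+ c+ co and br c co+, are the double crossovers. Comparing them with the parentals, only the co allele has switched, so co is the middle locus and the order is br – co – c.
Crossovers in the co–c interval produce the single-crossover classes br+ c co+ and br c+ co (55 + 42 = 97) plus the double crossovers (4).
RF(co–c) = (97 + 4) / 690 = 101/690 = 0.1464 → 14.6 cM.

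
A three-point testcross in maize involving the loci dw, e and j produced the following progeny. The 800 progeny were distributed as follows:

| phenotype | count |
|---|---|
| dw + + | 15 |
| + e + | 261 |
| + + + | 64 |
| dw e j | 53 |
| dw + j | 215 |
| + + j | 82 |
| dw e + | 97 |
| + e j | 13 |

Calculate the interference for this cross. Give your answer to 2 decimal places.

0.25

The two most frequent reciprocal classes, dw + j and + e +, are the parental types, so the F1 was dw + j / + e +.
The two rarest classes, dw + + and + e j, are the double crossovers. Comparing them with the parentals, only the j allele has switched, so j is the middle locus and the order is e – j – dw.
e–j: (117 + 28)/800 = 0.1812; j–dw: (179 + 28)/800 = 0.2587.
Expected DCO frequency = 0.1812 × 0.2587 ≈ 0.04688; observed = 28/800 ≈ 0.03500.
Coefficient of coincidence = 0.03500/0.04688 ≈ 0.75; interference = 1 − 0.75 = 0.25.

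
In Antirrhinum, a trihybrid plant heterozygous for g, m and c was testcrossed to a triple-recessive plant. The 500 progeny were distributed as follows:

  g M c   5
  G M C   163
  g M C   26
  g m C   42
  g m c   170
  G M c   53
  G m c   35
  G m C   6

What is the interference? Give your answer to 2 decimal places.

0.28

The two most frequent reciprocal classes, G M C and g m c, are the parental types, so the F1 was G M C / g m c.
The two rarest classes, G m C and g M c, are the double crossovers. Comparing them with the parentals, only the m allele has switched, so m is the middle locus and the order is c – m – g.
c–m: (95 + 11)/500 = 0.2120; m–g: (61 + 11)/500 = 0.1440.
Expected DCO frequency = 0.2120 × 0.1440 ≈ 0.03053; observed = 11/500 ≈ 0.02200.
Coefficient of coincidence = 0.02200/0.03053 ≈ 0.72; interference = 1 − 0.72 = 0.28.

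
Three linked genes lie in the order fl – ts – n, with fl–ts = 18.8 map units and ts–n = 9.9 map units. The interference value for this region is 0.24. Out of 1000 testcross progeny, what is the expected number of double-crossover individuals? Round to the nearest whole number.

Map distances give recombination frequencies of 0.188 and 0.099 for the two intervals.
With interference 0.24 (so coincidence = 0.76), expected double-crossover frequency = 0.188 × 0.099 × 0.76 = 0.01415.
Expected number = 0.01415 × 1000 = 14.15 ≈ 14.

14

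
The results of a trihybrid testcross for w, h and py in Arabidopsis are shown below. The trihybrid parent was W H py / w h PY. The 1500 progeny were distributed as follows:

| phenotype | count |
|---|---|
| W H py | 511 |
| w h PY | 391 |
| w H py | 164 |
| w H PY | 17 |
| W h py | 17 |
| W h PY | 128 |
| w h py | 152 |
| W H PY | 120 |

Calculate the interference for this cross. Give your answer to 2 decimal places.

0.49

The two rarest classes, W h py and w H PY, are the double crossovers. Comparing them with the parentals, only the h allele has switched, so h is the middle locus and the order is py – h – w.
py–h: (272 + 34)/1500 = 0.2040; h–w: (292 + 34)/1500 = 0.2173.
Expected DCO frequency = 0.2040 × 0.2173 ≈ 0.04433; observed = 34/1500 ≈ 0.02267.
Coefficient of coincidence = 0.02267/0.04433 ≈ 0.51; interference = 1 − 0.51 = 0.49.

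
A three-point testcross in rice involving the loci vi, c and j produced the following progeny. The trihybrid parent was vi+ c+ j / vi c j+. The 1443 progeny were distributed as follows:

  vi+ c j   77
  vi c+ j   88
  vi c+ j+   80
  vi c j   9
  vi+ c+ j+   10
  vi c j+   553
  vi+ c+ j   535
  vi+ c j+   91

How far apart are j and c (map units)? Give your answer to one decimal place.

The two rarest classes, vi+ c+ j+ and vi c j, are the double crossovers. Comparing them with the parentals, only the j allele has switched, so j is the middle locus and the order is c – j – vi.
Crossovers in the c–j interval produce the single-crossover classes vi+ c j and vi c+ j+ (77 + 80 = 157) plus the double crossovers (19).
RF(c–j) = (157 + 19) / 1443 = 176/1443 = 0.1220 → 12.2 map units.

12.2 map units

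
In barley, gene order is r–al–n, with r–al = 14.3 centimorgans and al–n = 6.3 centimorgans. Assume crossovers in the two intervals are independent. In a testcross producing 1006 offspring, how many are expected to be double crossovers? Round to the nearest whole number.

Map distances give recombination frequencies of 0.143 and 0.063 for the two intervals.
With no interference, expected double-crossover frequency = 0.143 × 0.063 = 0.00901.
Expected number = 0.00901 × 1006 = 9.06 ≈ 9.

9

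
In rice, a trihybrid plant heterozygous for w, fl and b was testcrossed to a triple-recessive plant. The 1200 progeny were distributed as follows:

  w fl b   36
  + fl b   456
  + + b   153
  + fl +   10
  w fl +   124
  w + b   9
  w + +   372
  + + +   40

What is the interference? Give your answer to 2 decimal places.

0.19

The two most frequent reciprocal classes, + fl b and w + +, are the parental types, so the F1 was + fl b / w + +.
The two rarest classes, + fl + and w + b, are the double crossovers. Comparing them with the parentals, only the b allele has switched, so b is the middle locus and the order is fl – b – w.
fl–b: (277 + 19)/1200 = 0.2467; b–w: (76 + 19)/1200 = 0.0792.
Expected DCO frequency = 0.2467 × 0.0792 ≈ 0.01954; observed = 19/1200 ≈ 0.01583.
Coefficient of coincidence = 0.01583/0.01954 ≈ 0.81; interference = 1 − 0.81 = 0.19.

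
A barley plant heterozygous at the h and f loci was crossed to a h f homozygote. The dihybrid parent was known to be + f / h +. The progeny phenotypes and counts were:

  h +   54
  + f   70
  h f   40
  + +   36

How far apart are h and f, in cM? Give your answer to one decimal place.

38.0 cM

The recombinant classes are + + and h f: 36 + 40 = 76.
Recombination frequency = 76/200 = 0.3800 ≈ 38.0%, i.e. 38.0 cM.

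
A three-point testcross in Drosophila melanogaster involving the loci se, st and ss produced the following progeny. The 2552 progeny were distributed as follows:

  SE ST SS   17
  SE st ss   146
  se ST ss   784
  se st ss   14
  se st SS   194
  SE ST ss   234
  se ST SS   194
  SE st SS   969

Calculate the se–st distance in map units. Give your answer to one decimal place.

The two most frequent reciprocal classes, SE st SS and se ST ss, are the parental types, so the F1 was SE st SS / se ST ss.
The two rarest classes, SE ST SS and se st ss, are the double crossovers. Comparing them with the parentals, only the st allele has switched, so st is the middle locus and the order is se – st – ss.
Crossovers in the se–st interval produce the single-crossover classes se st SS and SE ST ss (194 + 234 = 428) plus the double crossovers (31).
RF(se–st) = (428 + 31) / 2552 = 459/2552 = 0.1799 → 18.0 map units.

18.0 map units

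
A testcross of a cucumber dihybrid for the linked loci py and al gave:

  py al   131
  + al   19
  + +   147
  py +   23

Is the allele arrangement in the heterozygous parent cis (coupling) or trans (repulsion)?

cis

The two most frequent classes are + + (147) and py al (131); these are the parental (non-recombinant) types.
So the F1 carried + + on one chromosome and py al on the other — the recessive alleles are on the same chromosome (cis / coupling).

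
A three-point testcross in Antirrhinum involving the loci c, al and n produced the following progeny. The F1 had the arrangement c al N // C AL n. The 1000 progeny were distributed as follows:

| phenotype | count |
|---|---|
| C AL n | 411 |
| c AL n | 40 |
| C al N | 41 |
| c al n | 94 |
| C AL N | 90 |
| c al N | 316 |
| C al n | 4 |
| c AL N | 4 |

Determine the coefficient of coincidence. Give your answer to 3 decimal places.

The two rarest classes, c AL N and C al n, are the double crossovers. Comparing them with the parentals, only the al allele has switched, so al is the middle locus and the order is c – al – n.
c–al: (81 + 8)/1000 = 0.0890; al–n: (184 + 8)/1000 = 0.1920.
Expected DCO frequency = 0.0890 × 0.1920 ≈ 0.01709; observed = 8/1000 ≈ 0.00800.
Coefficient of coincidence = 0.00800/0.01709 ≈ 0.468.

0.468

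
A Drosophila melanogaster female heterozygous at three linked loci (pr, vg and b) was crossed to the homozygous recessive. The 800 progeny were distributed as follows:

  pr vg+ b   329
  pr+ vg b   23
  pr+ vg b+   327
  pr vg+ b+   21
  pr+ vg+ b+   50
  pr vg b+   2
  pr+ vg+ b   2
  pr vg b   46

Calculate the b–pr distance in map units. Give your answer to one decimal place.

6.0 map units

The two most frequent reciprocal classes, pr vg+ b and pr+ vg b+, are the parental types, so the F1 was pr vg+ b / pr+ vg b+.
The two rarest classes, pr+ vg+ b and pr vg b+, are the double crossovers. Comparing them with the parentals, only the pr allele has switched, so pr is the middle locus and the order is b – pr – vg.
Crossovers in the b–pr interval produce the single-crossover classes pr vg+ b+ and pr+ vg b (21 + 23 = 44) plus the double crossovers (4).
RF(b–pr) = (44 + 4) / 800 = 48/800 = 0.0600 → 6.0 map units.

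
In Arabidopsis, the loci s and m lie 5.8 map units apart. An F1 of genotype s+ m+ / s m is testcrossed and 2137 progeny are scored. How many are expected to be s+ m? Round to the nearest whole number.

A map distance of 5.8 map units corresponds to a recombination frequency of 0.058.
The F1 is s+ m+ / s m, so s+ m is a recombinant gamete class with expected frequency r/2 = 0.058/2 = 0.0290.
Expected number = 0.0290 × 2137 = 61.97 ≈ 62.

62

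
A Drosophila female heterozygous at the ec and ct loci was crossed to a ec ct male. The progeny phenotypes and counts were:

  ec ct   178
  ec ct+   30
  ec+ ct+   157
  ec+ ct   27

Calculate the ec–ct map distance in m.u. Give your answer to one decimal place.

14.5 m.u.

The two most frequent classes, ec+ ct+ (157) and ec ct (178), are the parental types, so the F1 was ec+ ct+ / ec ct.
The recombinant classes are ec+ ct and ec ct+: 27 + 30 = 57.
Recombination frequency = 57/392 = 0.1454 ≈ 14.5%, i.e. 14.5 m.u.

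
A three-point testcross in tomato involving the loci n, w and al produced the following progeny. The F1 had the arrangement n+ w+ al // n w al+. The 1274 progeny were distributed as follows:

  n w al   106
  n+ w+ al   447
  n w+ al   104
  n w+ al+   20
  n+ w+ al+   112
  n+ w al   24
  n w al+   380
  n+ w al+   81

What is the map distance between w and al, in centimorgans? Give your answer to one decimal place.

20.6 centimorgans

The two rarest classes, n+ w al and n w+ al+, are the double crossovers. Comparing them with the parentals, only the w allele has switched, so w is the middle locus and the order is al – w – n.
Crossovers in the al–w interval produce the single-crossover classes n+ w+ al+ and n w al (112 + 106 = 218) plus the double crossovers (44).
RF(al–w) = (218 + 44) / 1274 = 262/1274 = 0.2057 → 20.6 centimorgans.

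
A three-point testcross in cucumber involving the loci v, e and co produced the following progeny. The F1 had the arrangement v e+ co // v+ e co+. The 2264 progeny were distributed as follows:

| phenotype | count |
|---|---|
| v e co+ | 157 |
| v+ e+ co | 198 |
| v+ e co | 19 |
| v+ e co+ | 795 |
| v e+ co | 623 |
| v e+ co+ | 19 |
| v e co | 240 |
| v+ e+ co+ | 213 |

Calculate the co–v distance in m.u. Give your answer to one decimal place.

The two rarest classes, v e+ co+ and v+ e co, are the double crossovers. Comparing them with the parentals, only the co allele has switched, so co is the middle locus and the order is v – co – e.
Crossovers in the v–co interval produce the single-crossover classes v+ e+ co and v e co+ (198 + 157 = 355) plus the double crossovers (38).
RF(v–co) = (355 + 38) / 2264 = 393/2264 = 0.1736 → 17.4 m.u.

17.4 m.u.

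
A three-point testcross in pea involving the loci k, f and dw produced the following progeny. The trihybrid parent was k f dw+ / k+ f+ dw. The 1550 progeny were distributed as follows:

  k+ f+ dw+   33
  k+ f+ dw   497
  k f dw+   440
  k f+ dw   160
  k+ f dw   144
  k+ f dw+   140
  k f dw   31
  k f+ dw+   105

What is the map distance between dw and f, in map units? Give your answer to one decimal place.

The two rarest classes, k f dw and k+ f+ dw+, are the double crossovers. Comparing them with the parentals, only the dw allele has switched, so dw is the middle locus and the order is k – dw – f.
Crossovers in the dw–f interval produce the single-crossover classes k f+ dw+ and k+ f dw (105 + 144 = 249) plus the double crossovers (64).
RF(dw–f) = (249 + 64) / 1550 = 313/1550 = 0.2019 → 20.2 map units.

20.2 map units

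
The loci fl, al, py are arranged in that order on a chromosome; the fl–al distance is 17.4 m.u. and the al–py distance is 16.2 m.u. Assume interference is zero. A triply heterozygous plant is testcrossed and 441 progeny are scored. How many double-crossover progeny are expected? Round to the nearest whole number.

12

Map distances give recombination frequencies of 0.174 and 0.162 for the two intervals.
With no interference, expected double-crossover frequency = 0.174 × 0.162 = 0.02819.
Expected number = 0.02819 × 441 = 12.43 ≈ 12.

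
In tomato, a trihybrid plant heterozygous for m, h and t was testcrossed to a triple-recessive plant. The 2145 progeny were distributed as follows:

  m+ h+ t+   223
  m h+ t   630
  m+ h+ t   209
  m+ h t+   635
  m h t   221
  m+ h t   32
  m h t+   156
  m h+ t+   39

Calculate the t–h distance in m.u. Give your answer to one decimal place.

The two most frequent reciprocal classes, m h+ t and m+ h t+, are the parental types, so the F1 was m h+ t / m+ h t+.
The two rarest classes, m h+ t+ and m+ h t, are the double crossovers. Comparing them with the parentals, only the t allele has switched, so t is the middle locus and the order is h – t – m.
Crossovers in the h–t interval produce the single-crossover classes m h t and m+ h+ t+ (221 + 223 = 444) plus the double crossovers (71).
RF(h–t) = (444 + 71) / 2145 = 515/2145 = 0.2401 → 24.0 m.u.

24.0 m.u.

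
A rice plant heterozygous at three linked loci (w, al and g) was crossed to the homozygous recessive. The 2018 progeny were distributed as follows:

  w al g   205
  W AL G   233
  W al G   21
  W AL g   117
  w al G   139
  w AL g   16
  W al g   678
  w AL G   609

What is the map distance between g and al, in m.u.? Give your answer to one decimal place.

14.5 m.u.

The two most frequent reciprocal classes, w AL G and W al g, are the parental types, so the F1 was w AL G / W al g.
The two rarest classes, w AL g and W al G, are the double crossovers. Comparing them with the parentals, only the g allele has switched, so g is the middle locus and the order is w – g – al.
Crossovers in the g–al interval produce the single-crossover classes w al G and W AL g (139 + 117 = 256) plus the double crossovers (37).
RF(g–al) = (256 + 37) / 2018 = 293/2018 = 0.1452 → 14.5 m.u.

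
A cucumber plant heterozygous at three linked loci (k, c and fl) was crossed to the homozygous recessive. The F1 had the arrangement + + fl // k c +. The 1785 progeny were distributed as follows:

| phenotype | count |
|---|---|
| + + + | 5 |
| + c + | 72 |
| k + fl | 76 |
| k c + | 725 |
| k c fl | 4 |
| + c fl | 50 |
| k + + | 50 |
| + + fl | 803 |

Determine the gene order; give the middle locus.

fl

The two rarest classes, + + + and k c fl, are the double crossovers. Comparing them with the parentals, only the fl allele has switched, so fl is the middle locus and the order is k – fl – c.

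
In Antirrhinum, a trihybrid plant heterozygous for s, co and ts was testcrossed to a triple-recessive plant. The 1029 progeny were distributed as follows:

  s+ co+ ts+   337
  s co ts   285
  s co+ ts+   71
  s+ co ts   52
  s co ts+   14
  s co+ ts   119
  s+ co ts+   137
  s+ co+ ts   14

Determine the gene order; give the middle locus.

The two most frequent reciprocal classes, s co ts and s+ co+ ts+, are the parental types, so the F1 was s co ts / s+ co+ ts+.
The two rarest classes, s co ts+ and s+ co+ ts, are the double crossovers. Comparing them with the parentals, only the ts allele has switched, so ts is the middle locus and the order is s – ts – co.

ts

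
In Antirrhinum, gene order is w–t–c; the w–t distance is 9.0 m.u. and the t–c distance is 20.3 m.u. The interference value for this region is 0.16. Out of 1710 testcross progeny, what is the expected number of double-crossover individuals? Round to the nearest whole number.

26

Map distances give recombination frequencies of 0.090 and 0.203 for the two intervals.
With interference 0.16 (so coincidence = 0.84), expected double-crossover frequency = 0.090 × 0.203 × 0.84 = 0.01535.
Expected number = 0.01535 × 1710 = 26.24 ≈ 26.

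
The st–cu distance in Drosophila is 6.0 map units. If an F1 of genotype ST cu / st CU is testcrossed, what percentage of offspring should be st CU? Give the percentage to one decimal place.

A map distance of 6.0 map units corresponds to a recombination frequency of 0.060.
The F1 is ST cu / st CU, so st CU is a parental gamete class with expected frequency (1 − r)/2 = 0.940/2 = 0.4700.
That is 0.4700 = 47.0% of the progeny.

47.0%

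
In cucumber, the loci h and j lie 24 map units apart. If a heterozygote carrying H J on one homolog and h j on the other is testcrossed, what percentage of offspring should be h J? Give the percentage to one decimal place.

12.0%

A map distance of 24 map units corresponds to a recombination frequency of 0.240.
The F1 is H J / h j, so h J is a recombinant gamete class with expected frequency r/2 = 0.240/2 = 0.1200.
That is 0.1200 = 12.0% of the progeny.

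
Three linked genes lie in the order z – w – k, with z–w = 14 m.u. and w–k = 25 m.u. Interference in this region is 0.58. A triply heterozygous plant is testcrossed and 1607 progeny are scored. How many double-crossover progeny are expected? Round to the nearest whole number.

Map distances give recombination frequencies of 0.140 and 0.250 for the two intervals.
With interference 0.58 (so coincidence = 0.42), expected double-crossover frequency = 0.140 × 0.250 × 0.42 = 0.01470.
Expected number = 0.01470 × 1607 = 23.62 ≈ 24.

24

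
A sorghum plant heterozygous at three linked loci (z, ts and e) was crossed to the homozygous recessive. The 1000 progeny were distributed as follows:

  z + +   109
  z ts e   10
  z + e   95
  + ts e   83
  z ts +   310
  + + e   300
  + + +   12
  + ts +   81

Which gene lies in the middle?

The two most frequent reciprocal classes, z ts + and + + e, are the parental types, so the F1 was z ts + / + + e.
The two rarest classes, z ts e and + + +, are the double crossovers. Comparing them with the parentals, only the e allele has switched, so e is the middle locus and the order is z – e – ts.

e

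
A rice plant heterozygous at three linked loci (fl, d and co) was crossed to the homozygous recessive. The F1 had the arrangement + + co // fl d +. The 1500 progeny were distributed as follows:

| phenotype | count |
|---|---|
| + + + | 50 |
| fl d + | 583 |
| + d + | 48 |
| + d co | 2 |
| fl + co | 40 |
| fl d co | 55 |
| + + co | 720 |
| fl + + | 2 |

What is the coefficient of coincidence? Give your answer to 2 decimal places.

The two rarest classes, + d co and fl + +, are the double crossovers. Comparing them with the parentals, only the d allele has switched, so d is the middle locus and the order is co – d – fl.
co–d: (105 + 4)/1500 = 0.0727; d–fl: (88 + 4)/1500 = 0.0613.
Expected DCO frequency = 0.0727 × 0.0613 ≈ 0.00446; observed = 4/1500 ≈ 0.00267.
Coefficient of coincidence = 0.00267/0.00446 ≈ 0.60.

0.60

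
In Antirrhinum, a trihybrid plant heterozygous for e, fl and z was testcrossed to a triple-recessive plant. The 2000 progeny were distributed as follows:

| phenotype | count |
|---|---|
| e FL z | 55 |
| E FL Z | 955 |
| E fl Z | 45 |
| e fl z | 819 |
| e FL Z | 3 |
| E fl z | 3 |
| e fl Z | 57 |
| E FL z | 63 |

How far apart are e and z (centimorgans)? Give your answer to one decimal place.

The two most frequent reciprocal classes, E FL Z and e fl z, are the parental types, so the F1 was E FL Z / e fl z.
The two rarest classes, e FL Z and E fl z, are the double crossovers. Comparing them with the parentals, only the e allele has switched, so e is the middle locus and the order is z – e – fl.
Crossovers in the z–e interval produce the single-crossover classes E FL z and e fl Z (63 + 57 = 120) plus the double crossovers (6).
RF(z–e) = (120 + 6) / 2000 = 126/2000 = 0.0630 → 6.3 centimorgans.

6.3 centimorgans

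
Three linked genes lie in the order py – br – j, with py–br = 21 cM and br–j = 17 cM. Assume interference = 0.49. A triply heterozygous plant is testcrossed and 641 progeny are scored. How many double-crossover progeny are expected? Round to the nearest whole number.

Map distances give recombination frequencies of 0.210 and 0.170 for the two intervals.
With interference 0.49 (so coincidence = 0.51), expected double-crossover frequency = 0.210 × 0.170 × 0.51 = 0.01821.
Expected number = 0.01821 × 641 = 11.67 ≈ 12.

12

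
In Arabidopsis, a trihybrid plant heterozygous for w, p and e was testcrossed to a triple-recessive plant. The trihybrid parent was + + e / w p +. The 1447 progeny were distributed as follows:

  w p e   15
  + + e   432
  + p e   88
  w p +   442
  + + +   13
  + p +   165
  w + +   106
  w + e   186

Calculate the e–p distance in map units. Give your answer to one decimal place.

The two rarest classes, + + + and w p e, are the double crossovers. Comparing them with the parentals, only the e allele has switched, so e is the middle locus and the order is w – e – p.
Crossovers in the e–p interval produce the single-crossover classes + p e and w + + (88 + 106 = 194) plus the double crossovers (28).
RF(e–p) = (194 + 28) / 1447 = 222/1447 = 0.1534 → 15.3 map units.

15.3 map units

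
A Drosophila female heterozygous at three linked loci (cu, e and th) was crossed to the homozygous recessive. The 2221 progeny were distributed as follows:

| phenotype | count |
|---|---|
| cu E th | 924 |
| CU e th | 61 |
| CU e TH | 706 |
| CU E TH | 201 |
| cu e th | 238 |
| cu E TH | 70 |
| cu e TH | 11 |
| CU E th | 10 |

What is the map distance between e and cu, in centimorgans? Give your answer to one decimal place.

The two most frequent reciprocal classes, CU e TH and cu E th, are the parental types, so the F1 was CU e TH / cu E th.
The two rarest classes, cu e TH and CU E th, are the double crossovers. Comparing them with the parentals, only the cu allele has switched, so cu is the middle locus and the order is th – cu – e.
Crossovers in the cu–e interval produce the single-crossover classes CU E TH and cu e th (201 + 238 = 439) plus the double crossovers (21).
RF(cu–e) = (439 + 21) / 2221 = 460/2221 = 0.2071 → 20.7 centimorgans.

20.7 centimorgans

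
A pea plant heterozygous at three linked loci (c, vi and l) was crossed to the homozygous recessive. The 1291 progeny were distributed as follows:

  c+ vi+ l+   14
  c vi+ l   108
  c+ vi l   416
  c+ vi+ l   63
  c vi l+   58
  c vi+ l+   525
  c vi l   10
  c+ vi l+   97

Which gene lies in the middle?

The two most frequent reciprocal classes, c vi+ l+ and c+ vi l, are the parental types, so the F1 was c vi+ l+ / c+ vi l.
The two rarest classes, c+ vi+ l+ and c vi l, are the double crossovers. Comparing them with the parentals, only the c allele has switched, so c is the middle locus and the order is vi – c – l.

c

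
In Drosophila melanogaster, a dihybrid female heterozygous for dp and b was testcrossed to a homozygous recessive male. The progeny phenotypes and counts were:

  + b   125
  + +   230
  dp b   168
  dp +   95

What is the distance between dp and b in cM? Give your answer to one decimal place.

35.6 cM

The two most frequent classes, + + (230) and dp b (168), are the parental types, so the F1 was + + / dp b.
The recombinant classes are + b and dp +: 125 + 95 = 220.
Recombination frequency = 220/618 = 0.3560 ≈ 35.6%, i.e. 35.6 cM.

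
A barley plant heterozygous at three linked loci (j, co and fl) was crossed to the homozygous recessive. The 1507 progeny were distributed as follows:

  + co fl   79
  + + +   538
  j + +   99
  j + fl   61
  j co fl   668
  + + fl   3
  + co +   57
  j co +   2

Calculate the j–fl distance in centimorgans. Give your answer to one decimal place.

The two most frequent reciprocal classes, + + + and j co fl, are the parental types, so the F1 was + + + / j co fl.
The two rarest classes, + + fl and j co +, are the double crossovers. Comparing them with the parentals, only the fl allele has switched, so fl is the middle locus and the order is j – fl – co.
Crossovers in the j–fl interval produce the single-crossover classes j + + and + co fl (99 + 79 = 178) plus the double crossovers (5).
RF(j–fl) = (178 + 5) / 1507 = 183/1507 = 0.1214 → 12.1 centimorgans.

12.1 centimorgans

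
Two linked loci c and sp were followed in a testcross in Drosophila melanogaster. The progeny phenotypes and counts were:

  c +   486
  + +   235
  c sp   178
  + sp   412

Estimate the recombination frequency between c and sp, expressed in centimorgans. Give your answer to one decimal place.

The two most frequent classes, + sp (412) and c + (486), are the parental types, so the F1 was + sp / c +.
The recombinant classes are + + and c sp: 235 + 178 = 413.
Recombination frequency = 413/1311 = 0.3150 ≈ 31.5%, i.e. 31.5 centimorgans.

31.5 centimorgans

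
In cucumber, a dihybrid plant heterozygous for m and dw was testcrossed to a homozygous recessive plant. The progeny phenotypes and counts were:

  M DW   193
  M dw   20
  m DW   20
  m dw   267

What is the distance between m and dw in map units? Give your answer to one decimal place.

8.0 map units

The two most frequent classes, M DW (193) and m dw (267), are the parental types, so the F1 was M DW / m dw.
The recombinant classes are M dw and m DW: 20 + 20 = 40.
Recombination frequency = 40/500 = 0.0800 ≈ 8.0%, i.e. 8.0 map units.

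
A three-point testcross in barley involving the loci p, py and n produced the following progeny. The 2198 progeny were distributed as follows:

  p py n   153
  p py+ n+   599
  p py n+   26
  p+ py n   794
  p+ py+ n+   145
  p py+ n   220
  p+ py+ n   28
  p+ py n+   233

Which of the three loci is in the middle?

py

The two most frequent reciprocal classes, p py+ n+ and p+ py n, are the parental types, so the F1 was p py+ n+ / p+ py n.
The two rarest classes, p py n+ and p+ py+ n, are the double crossovers. Comparing them with the parentals, only the py allele has switched, so py is the middle locus and the order is p – py – n.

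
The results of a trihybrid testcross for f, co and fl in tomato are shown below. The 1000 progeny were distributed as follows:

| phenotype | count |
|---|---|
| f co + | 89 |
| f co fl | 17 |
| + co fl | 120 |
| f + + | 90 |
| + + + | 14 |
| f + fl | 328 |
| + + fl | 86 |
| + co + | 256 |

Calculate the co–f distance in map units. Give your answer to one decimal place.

20.6 map units

The two most frequent reciprocal classes, f + fl and + co +, are the parental types, so the F1 was f + fl / + co +.
The two rarest classes, f co fl and + + +, are the double crossovers. Comparing them with the parentals, only the co allele has switched, so co is the middle locus and the order is fl – co – f.
Crossovers in the co–f interval produce the single-crossover classes + + fl and f co + (86 + 89 = 175) plus the double crossovers (31).
RF(co–f) = (175 + 31) / 1000 = 206/1000 = 0.2060 → 20.6 map units.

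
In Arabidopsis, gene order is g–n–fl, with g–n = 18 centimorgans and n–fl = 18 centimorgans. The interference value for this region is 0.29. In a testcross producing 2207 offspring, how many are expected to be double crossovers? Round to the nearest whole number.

51

Map distances give recombination frequencies of 0.180 and 0.180 for the two intervals.
With interference 0.29 (so coincidence = 0.71), expected double-crossover frequency = 0.180 × 0.180 × 0.71 = 0.02300.
Expected number = 0.02300 × 2207 = 50.77 ≈ 51.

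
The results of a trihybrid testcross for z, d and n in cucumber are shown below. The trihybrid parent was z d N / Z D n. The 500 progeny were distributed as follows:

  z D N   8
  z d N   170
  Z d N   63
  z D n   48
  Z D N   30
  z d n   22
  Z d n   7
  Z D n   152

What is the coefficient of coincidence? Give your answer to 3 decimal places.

0.888

The two rarest classes, z D N and Z d n, are the double crossovers. Comparing them with the parentals, only the d allele has switched, so d is the middle locus and the order is n – d – z.
n–d: (52 + 15)/500 = 0.1340; d–z: (111 + 15)/500 = 0.2520.
Expected DCO frequency = 0.1340 × 0.2520 ≈ 0.03377; observed = 15/500 ≈ 0.03000.
Coefficient of coincidence = 0.03000/0.03377 ≈ 0.888.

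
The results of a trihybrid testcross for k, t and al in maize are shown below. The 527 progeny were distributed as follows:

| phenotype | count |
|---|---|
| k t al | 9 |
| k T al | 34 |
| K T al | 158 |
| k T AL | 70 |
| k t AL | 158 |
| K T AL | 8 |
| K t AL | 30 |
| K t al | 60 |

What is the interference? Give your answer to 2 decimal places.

The two most frequent reciprocal classes, k t AL and K T al, are the parental types, so the F1 was k t AL / K T al.
The two rarest classes, k t al and K T AL, are the double crossovers. Comparing them with the parentals, only the al allele has switched, so al is the middle locus and the order is k – al – t.
k–al: (64 + 17)/527 = 0.1537; al–t: (130 + 17)/527 = 0.2789.
Expected DCO frequency = 0.1537 × 0.2789 ≈ 0.04287; observed = 17/527 ≈ 0.03226.
Coefficient of coincidence = 0.03226/0.04287 ≈ 0.75; interference = 1 − 0.75 = 0.25.

0.25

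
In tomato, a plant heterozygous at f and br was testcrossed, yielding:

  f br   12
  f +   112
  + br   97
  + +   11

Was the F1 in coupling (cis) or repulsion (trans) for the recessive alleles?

The two most frequent classes are + br (97) and f + (112); these are the parental (non-recombinant) types.
So the F1 carried + br on one chromosome and f + on the other — the recessive alleles are on opposite chromosomes (trans / repulsion).

trans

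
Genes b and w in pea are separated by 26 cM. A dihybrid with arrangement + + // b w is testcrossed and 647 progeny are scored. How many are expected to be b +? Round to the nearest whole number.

A map distance of 26 cM corresponds to a recombination frequency of 0.260.
The F1 is + + / b w, so b + is a recombinant gamete class with expected frequency r/2 = 0.260/2 = 0.1300.
Expected number = 0.1300 × 647 = 84.11 ≈ 84.

84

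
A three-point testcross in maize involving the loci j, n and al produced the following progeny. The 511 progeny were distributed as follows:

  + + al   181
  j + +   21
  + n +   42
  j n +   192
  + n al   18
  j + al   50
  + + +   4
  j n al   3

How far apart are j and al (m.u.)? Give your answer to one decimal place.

19.4 m.u.

The two most frequent reciprocal classes, + + al and j n +, are the parental types, so the F1 was + + al / j n +.
The two rarest classes, + + + and j n al, are the double crossovers. Comparing them with the parentals, only the al allele has switched, so al is the middle locus and the order is j – al – n.
Crossovers in the j–al interval produce the single-crossover classes j + al and + n + (50 + 42 = 92) plus the double crossovers (7).
RF(j–al) = (92 + 7) / 511 = 99/511 = 0.1937 → 19.4 m.u.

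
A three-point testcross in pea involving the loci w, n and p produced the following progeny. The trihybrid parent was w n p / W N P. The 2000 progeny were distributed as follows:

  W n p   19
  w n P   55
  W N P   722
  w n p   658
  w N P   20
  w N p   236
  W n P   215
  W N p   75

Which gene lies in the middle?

w

The two rarest classes, W n p and w N P, are the double crossovers. Comparing them with the parentals, only the w allele has switched, so w is the middle locus and the order is p – w – n.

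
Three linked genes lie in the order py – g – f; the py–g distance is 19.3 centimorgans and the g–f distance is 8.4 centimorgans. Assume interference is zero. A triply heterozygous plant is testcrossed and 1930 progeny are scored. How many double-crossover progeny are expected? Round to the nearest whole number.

Map distances give recombination frequencies of 0.193 and 0.084 for the two intervals.
With no interference, expected double-crossover frequency = 0.193 × 0.084 = 0.01621.
Expected number = 0.01621 × 1930 = 31.29 ≈ 31.

31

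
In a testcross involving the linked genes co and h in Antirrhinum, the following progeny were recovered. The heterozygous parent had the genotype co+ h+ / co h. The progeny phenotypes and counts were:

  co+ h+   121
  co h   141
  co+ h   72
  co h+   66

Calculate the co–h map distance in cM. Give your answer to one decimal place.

34.5 cM

The recombinant classes are co+ h and co h+: 72 + 66 = 138.
Recombination frequency = 138/400 = 0.3450 ≈ 34.5%, i.e. 34.5 cM.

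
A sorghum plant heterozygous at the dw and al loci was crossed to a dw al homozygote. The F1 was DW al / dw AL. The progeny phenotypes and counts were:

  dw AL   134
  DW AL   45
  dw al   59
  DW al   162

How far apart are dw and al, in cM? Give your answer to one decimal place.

26.0 cM

The recombinant classes are DW AL and dw al: 45 + 59 = 104.
Recombination frequency = 104/400 = 0.2600 ≈ 26.0%, i.e. 26.0 cM.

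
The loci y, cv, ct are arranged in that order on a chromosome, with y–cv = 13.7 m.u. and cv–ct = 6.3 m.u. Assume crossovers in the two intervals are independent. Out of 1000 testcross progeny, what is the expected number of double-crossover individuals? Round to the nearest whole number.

9

Map distances give recombination frequencies of 0.137 and 0.063 for the two intervals.
With no interference, expected double-crossover frequency = 0.137 × 0.063 = 0.00863.
Expected number = 0.00863 × 1000 = 8.63 ≈ 9.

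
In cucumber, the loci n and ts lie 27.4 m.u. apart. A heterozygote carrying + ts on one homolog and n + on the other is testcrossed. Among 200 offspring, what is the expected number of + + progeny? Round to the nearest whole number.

A map distance of 27.4 m.u. corresponds to a recombination frequency of 0.274.
The F1 is + ts / n +, so + + is a recombinant gamete class with expected frequency r/2 = 0.274/2 = 0.1370.
Expected number = 0.1370 × 200 = 27.40 ≈ 27.

27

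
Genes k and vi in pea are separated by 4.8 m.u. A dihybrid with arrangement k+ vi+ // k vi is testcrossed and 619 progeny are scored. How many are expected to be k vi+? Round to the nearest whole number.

A map distance of 4.8 m.u. corresponds to a recombination frequency of 0.048.
The F1 is k+ vi+ / k vi, so k vi+ is a recombinant gamete class with expected frequency r/2 = 0.048/2 = 0.0240.
Expected number = 0.0240 × 619 = 14.86 ≈ 15.

15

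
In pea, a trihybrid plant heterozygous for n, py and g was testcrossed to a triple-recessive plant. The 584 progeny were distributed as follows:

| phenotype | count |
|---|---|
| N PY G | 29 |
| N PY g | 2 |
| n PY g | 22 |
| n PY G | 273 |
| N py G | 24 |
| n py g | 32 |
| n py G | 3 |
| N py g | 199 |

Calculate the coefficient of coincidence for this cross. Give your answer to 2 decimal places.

0.87

The two most frequent reciprocal classes, N py g and n PY G, are the parental types, so the F1 was N py g / n PY G.
The two rarest classes, N PY g and n py G, are the double crossovers. Comparing them with the parentals, only the py allele has switched, so py is the middle locus and the order is n – py – g.
n–py: (61 + 5)/584 = 0.1130; py–g: (46 + 5)/584 = 0.0873.
Expected DCO frequency = 0.1130 × 0.0873 ≈ 0.00986; observed = 5/584 ≈ 0.00856.
Coefficient of coincidence = 0.00856/0.00986 ≈ 0.87.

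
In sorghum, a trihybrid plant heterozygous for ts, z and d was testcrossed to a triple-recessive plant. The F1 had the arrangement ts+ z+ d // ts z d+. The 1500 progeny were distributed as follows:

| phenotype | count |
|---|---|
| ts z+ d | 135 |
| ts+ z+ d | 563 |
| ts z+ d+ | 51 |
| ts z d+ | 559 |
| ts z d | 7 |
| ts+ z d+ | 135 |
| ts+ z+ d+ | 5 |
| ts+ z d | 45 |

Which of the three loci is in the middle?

The two rarest classes, ts+ z+ d+ and ts z d, are the double crossovers. Comparing them with the parentals, only the d allele has switched, so d is the middle locus and the order is z – d – ts.

d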